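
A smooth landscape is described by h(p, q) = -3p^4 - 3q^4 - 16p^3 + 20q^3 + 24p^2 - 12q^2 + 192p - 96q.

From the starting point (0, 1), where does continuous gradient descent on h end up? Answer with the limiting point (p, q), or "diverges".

(-2, 2)

h is separable, so gradient descent decouples: p follows -∂h/∂p, q follows -∂h/∂q.
∂h/∂p = -12(p - 2)(p + 2)(p + 4); at p=0 this is 192, so p decreases.
∂h/∂q = -12(q - 4)(q - 2)(q + 1); at q=1 this is -72, so q increases.
p converges to its nearest critical value -2 (a local min of the p-part); q converges to 2. The iterate converges to (-2, 2).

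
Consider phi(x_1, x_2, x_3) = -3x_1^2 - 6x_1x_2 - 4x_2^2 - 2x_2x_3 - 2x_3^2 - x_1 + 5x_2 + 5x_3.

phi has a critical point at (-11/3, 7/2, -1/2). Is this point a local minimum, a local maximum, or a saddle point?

The Hessian is constant: H = [[-6, -6, 0], [-6, -8, -2], [0, -2, -4]].
Leading principal minors: Δ₁ = -6, Δ₂ = 12, Δ₃ = -24.
The minors alternate sign starting negative (−, +, −), so H is negative definite: a local maximum.

local maximum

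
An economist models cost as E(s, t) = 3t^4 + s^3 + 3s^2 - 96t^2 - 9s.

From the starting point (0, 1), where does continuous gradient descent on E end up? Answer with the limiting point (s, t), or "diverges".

E is separable, so gradient descent decouples: s follows -∂E/∂s, t follows -∂E/∂t.
∂E/∂s = 3(s - 1)(s + 3); at s=0 this is -9, so s increases.
∂E/∂t = 12t(t - 4)(t + 4); at t=1 this is -180, so t increases.
s converges to its nearest critical value 1 (a local min of the s-part); t converges to 4. The iterate converges to (1, 4).

(1, 4)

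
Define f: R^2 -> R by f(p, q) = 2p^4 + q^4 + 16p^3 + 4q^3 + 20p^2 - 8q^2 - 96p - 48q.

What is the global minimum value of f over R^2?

-138

f(p,q) separates as A(p) + B(q), so its minimum is min A + min B.
A'(p) = 8(p - 1)(p + 3)(p + 4) vanishes at p ∈ {-4, -3, 1}; B'(q) = 4(q - 2)(q + 2)(q + 3) vanishes at q ∈ {-3, -2, 2}.
Local minima of A (where A''>0): A(-4)=192, A(1)=-58. Local minima of B: B(-3)=45, B(2)=-80.
So the global minimum of f is A(1) + B(2) = -58 − 80 = -138, attained at (1, 2).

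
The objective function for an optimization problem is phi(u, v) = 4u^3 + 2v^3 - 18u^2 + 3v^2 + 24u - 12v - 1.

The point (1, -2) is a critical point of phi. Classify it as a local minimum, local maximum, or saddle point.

local maximum

The mixed partial ∂²phi/∂u∂v is 0, so the Hessian at any point is diag(phi_uu, phi_vv) = diag(12(2u - 3), 6(2v + 1)).
At (1, -2): H = diag(-12, -18).
Both eigenvalues are negative, so H is negative definite: a local maximum.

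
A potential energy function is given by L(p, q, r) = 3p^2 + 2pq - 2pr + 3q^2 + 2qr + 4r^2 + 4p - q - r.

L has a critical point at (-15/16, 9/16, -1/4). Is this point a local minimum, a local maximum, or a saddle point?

The Hessian is constant: H = [[6, 2, -2], [2, 6, 2], [-2, 2, 8]].
Leading principal minors: Δ₁ = 6, Δ₂ = 32, Δ₃ = 192.
All leading minors are positive, so H is positive definite: a local minimum.

local minimum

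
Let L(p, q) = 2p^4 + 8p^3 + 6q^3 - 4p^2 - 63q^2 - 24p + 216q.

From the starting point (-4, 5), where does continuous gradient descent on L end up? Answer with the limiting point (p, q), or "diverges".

L is separable, so gradient descent decouples: p follows -∂L/∂p, q follows -∂L/∂q.
∂L/∂p = 8(p - 1)(p + 1)(p + 3); at p=-4 this is -120, so p increases.
∂L/∂q = 18(q - 4)(q - 3); at q=5 this is 36, so q decreases.
p converges to its nearest critical value -3 (a local min of the p-part); q converges to 4. The iterate converges to (-3, 4).

(-3, 4)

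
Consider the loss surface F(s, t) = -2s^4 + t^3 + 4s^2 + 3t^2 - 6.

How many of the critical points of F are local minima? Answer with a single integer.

1

F separates as a function of s plus a function of t, so ∇F=0 decouples.
∂F/∂s = -8s(s - 1)(s + 1) = 0 at s ∈ {-1, 0, 1}; ∂F/∂t = 3t(t + 2) = 0 at t ∈ {-2, 0}.
The Hessian is diagonal: diag(F_ss, F_tt). Second derivatives: F_ss(-1)=-16, F_ss(0)=8, F_ss(1)=-16; F_tt(-2)=-6, F_tt(0)=6.
Local minima occur where both diagonal entries positive: (0, 0). Count: 1.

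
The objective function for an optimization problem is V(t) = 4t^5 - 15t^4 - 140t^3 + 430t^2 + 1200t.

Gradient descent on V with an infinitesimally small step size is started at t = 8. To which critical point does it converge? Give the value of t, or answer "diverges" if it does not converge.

V'(t) = 20(t - 5)(t - 3)(t + 1)(t + 4), so V'(8) = 32400.
Gradient descent moves in the -V' direction, i.e. t is decreasing.
The nearest critical point in that direction is t = 5, where V'' = 2160 > 0 (a local minimum). The iterate converges there.

5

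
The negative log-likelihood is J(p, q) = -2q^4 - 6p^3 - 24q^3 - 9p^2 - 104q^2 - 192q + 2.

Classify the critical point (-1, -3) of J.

local minimum

The mixed partial ∂²J/∂p∂q is 0, so the Hessian at any point is diag(J_pp, J_qq) = diag(-18(2p + 1), -8(3q^2 + 18q + 26)).
At (-1, -3): H = diag(18, 8).
Both eigenvalues are positive, so H is positive definite: a local minimum.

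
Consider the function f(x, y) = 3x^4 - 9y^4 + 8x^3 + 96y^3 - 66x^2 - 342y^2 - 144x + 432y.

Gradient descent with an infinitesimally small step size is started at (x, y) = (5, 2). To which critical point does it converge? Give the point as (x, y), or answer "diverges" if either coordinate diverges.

f is separable, so gradient descent decouples: x follows -∂f/∂x, y follows -∂f/∂y.
∂f/∂x = 12(x - 3)(x + 1)(x + 4); at x=5 this is 1296, so x decreases.
∂f/∂y = -36(y - 4)(y - 3)(y - 1); at y=2 this is -72, so y increases.
x converges to its nearest critical value 3 (a local min of the x-part); y converges to 3. The iterate converges to (3, 3).

(3, 3)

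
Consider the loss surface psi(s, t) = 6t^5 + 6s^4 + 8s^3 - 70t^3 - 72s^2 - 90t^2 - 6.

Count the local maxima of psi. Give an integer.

2

psi separates as a function of s plus a function of t, so ∇psi=0 decouples.
∂psi/∂s = 24s(s - 2)(s + 3) = 0 at s ∈ {-3, 0, 2}; ∂psi/∂t = 30t(t - 3)(t + 1)(t + 2) = 0 at t ∈ {-2, -1, 0, 3}.
The Hessian is diagonal: diag(psi_ss, psi_tt). Second derivatives: psi_ss(-3)=360, psi_ss(0)=-144, psi_ss(2)=240; psi_tt(-2)=-300, psi_tt(-1)=120, psi_tt(0)=-180, psi_tt(3)=1800.
Local maxima occur where both diagonal entries negative: (0, -2), (0, 0). Count: 2.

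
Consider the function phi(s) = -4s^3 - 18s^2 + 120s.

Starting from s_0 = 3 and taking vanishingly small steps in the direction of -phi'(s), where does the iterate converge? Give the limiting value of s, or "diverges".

phi'(s) = -12(s - 2)(s + 5), so phi'(3) = -96.
Gradient descent moves in the -phi' direction, i.e. s is increasing.
There is no critical point above s=3, and phi' keeps the same sign, so the iterate runs off to +∞.

diverges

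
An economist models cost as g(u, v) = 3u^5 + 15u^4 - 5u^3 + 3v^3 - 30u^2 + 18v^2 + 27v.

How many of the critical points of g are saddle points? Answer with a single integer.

4

g separates as a function of u plus a function of v, so ∇g=0 decouples.
∂g/∂u = 15u(u - 1)(u + 1)(u + 4) = 0 at u ∈ {-4, -1, 0, 1}; ∂g/∂v = 9(v + 1)(v + 3) = 0 at v ∈ {-3, -1}.
The Hessian is diagonal: diag(g_uu, g_vv). Second derivatives: g_uu(-4)=-900, g_uu(-1)=90, g_uu(0)=-60, g_uu(1)=150; g_vv(-3)=-18, g_vv(-1)=18.
Saddle points occur where the two diagonal entries have opposite signs: (-4, -1), (-1, -3), (0, -1), (1, -3). Count: 4.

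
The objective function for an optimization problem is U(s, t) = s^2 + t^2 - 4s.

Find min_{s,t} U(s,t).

-4

U(s,t) separates as P(s) + Q(t), so its minimum is min P + min Q.
P'(s) = 2s - 4 vanishes at s ∈ {2}; Q'(t) = 2t vanishes at t ∈ {0}.
Local minima of P (where P''>0): P(2)=-4. Local minima of Q: Q(0)=0.
So the global minimum of U is P(2) + Q(0) = -4 + 0 = -4, attained at (2, 0).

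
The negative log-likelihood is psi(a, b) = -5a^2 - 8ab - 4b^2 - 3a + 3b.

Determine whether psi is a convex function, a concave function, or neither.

psi is quadratic, so its Hessian is the constant matrix H = [[-10, -8], [-8, -8]].
det(H) = 16, tr(H) = -18.
det(H) > 0 and tr(H) < 0, so H is negative definite everywhere: concave.

concave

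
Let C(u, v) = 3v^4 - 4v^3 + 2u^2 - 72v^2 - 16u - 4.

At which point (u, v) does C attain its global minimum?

C(u,v) separates as P(u) + Q(v) − 4, so its minimum is min P + min Q − 4.
P'(u) = 4u - 16 vanishes at u ∈ {4}; Q'(v) = 12v(v - 4)(v + 3) vanishes at v ∈ {-3, 0, 4}.
Local minima of P (where P''>0): P(4)=-32. Local minima of Q: Q(-3)=-297, Q(4)=-640.
So the global minimum of C is P(4) + Q(4) − 4 = -32 − 640 − 4 = -676, attained at (4, 4).

(4, 4)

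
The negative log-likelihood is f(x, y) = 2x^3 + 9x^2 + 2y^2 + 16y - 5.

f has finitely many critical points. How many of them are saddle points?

1

f separates as a function of x plus a function of y, so ∇f=0 decouples.
∂f/∂x = 6x(x + 3) = 0 at x ∈ {-3, 0}; ∂f/∂y = 4(y + 4) = 0 at y ∈ {-4}.
The Hessian is diagonal: diag(f_xx, f_yy). Second derivatives: f_xx(-3)=-18, f_xx(0)=18; f_yy(-4)=4.
Saddle points occur where the two diagonal entries have opposite signs: (-3, -4). Count: 1.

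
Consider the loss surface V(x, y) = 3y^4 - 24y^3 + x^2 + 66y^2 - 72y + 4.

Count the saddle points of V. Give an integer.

1

V separates as a function of x plus a function of y, so ∇V=0 decouples.
∂V/∂x = 2x = 0 at x ∈ {0}; ∂V/∂y = 12(y - 3)(y - 2)(y - 1) = 0 at y ∈ {1, 2, 3}.
The Hessian is diagonal: diag(V_xx, V_yy). Second derivatives: V_xx(0)=2; V_yy(1)=24, V_yy(2)=-12, V_yy(3)=24.
Saddle points occur where the two diagonal entries have opposite signs: (0, 2). Count: 1.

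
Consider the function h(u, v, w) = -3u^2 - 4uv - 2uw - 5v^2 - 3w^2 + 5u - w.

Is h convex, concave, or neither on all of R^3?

h is quadratic, so its Hessian is the constant matrix H = [[-6, -4, -2], [-4, -10, 0], [-2, 0, -6]].
Leading principal minors: -6, 44, -224.
Signs alternate −, +, − ⇒ H ≺ 0 ⇒ concave.

concave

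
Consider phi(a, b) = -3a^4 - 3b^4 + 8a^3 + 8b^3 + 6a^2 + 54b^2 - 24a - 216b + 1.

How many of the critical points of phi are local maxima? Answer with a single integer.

phi separates as a function of a plus a function of b, so ∇phi=0 decouples.
∂phi/∂a = -12(a - 2)(a - 1)(a + 1) = 0 at a ∈ {-1, 1, 2}; ∂phi/∂b = -12(b - 3)(b - 2)(b + 3) = 0 at b ∈ {-3, 2, 3}.
The Hessian is diagonal: diag(phi_aa, phi_bb). Second derivatives: phi_aa(-1)=-72, phi_aa(1)=24, phi_aa(2)=-36; phi_bb(-3)=-360, phi_bb(2)=60, phi_bb(3)=-72.
Local maxima occur where both diagonal entries negative: (-1, -3), (-1, 3), (2, -3), (2, 3). Count: 4.

4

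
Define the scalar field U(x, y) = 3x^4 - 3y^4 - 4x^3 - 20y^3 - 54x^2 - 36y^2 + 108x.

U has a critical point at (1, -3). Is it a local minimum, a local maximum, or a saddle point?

The mixed partial ∂²U/∂x∂y is 0, so the Hessian at any point is diag(U_xx, U_yy) = diag(12(3x^2 - 2x - 9), -12(3y^2 + 10y + 6)).
At (1, -3): H = diag(-96, -36).
Both eigenvalues are negative, so H is negative definite: a local maximum.

local maximum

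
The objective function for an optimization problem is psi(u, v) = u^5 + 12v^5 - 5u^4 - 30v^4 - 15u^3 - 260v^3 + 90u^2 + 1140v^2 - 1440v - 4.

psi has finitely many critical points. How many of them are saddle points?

8

psi separates as a function of u plus a function of v, so ∇psi=0 decouples.
∂psi/∂u = 5u(u - 4)(u - 3)(u + 3) = 0 at u ∈ {-3, 0, 3, 4}; ∂psi/∂v = 60(v - 3)(v - 2)(v - 1)(v + 4) = 0 at v ∈ {-4, 1, 2, 3}.
The Hessian is diagonal: diag(psi_uu, psi_vv). Second derivatives: psi_uu(-3)=-630, psi_uu(0)=180, psi_uu(3)=-90, psi_uu(4)=140; psi_vv(-4)=-12600, psi_vv(1)=600, psi_vv(2)=-360, psi_vv(3)=840.
Saddle points occur where the two diagonal entries have opposite signs: (-3, 1), (-3, 3), (0, -4), (0, 2), (3, 1), (3, 3), (4, -4), (4, 2). Count: 8.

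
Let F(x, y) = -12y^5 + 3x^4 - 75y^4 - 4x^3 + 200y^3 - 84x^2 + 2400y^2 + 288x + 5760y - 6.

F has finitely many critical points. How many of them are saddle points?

6

F separates as a function of x plus a function of y, so ∇F=0 decouples.
∂F/∂x = 12(x - 3)(x - 2)(x + 4) = 0 at x ∈ {-4, 2, 3}; ∂F/∂y = -60(y - 4)(y + 2)(y + 3)(y + 4) = 0 at y ∈ {-4, -3, -2, 4}.
The Hessian is diagonal: diag(F_xx, F_yy). Second derivatives: F_xx(-4)=504, F_xx(2)=-72, F_xx(3)=84; F_yy(-4)=960, F_yy(-3)=-420, F_yy(-2)=720, F_yy(4)=-20160.
Saddle points occur where the two diagonal entries have opposite signs: (-4, -3), (-4, 4), (2, -4), (2, -2), (3, -3), (3, 4). Count: 6.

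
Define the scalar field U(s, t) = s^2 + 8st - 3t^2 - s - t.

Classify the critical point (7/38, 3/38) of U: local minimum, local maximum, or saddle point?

saddle point

The Hessian of U is constant: H = [[2, 8], [8, -6]].
det(H) = 2·(-6) − 8² = -76.
Since det(H) < 0, H is indefinite and the critical point is a saddle point.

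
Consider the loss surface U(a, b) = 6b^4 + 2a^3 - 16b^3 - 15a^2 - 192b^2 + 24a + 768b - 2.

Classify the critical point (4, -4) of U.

local minimum

The mixed partial ∂²U/∂a∂b is 0, so the Hessian at any point is diag(U_aa, U_bb) = diag(6(2a - 5), 24(3b^2 - 4b - 16)).
At (4, -4): H = diag(18, 1152).
Both eigenvalues are positive, so H is positive definite: a local minimum.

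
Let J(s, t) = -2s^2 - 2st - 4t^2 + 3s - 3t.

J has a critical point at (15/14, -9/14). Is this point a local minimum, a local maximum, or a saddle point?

The Hessian of J is constant: H = [[-4, -2], [-2, -8]].
det(H) = (-4)·(-8) − (-2)² = 28.
det(H) > 0 and tr(H) = -12 < 0, so H is negative definite and the point is a local maximum.

local maximum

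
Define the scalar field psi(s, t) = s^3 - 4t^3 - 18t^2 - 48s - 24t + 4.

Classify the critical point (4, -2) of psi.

The mixed partial ∂²psi/∂s∂t is 0, so the Hessian at any point is diag(psi_ss, psi_tt) = diag(6s, -12(2t + 3)).
At (4, -2): H = diag(24, 12).
Both eigenvalues are positive, so H is positive definite: a local minimum.

local minimum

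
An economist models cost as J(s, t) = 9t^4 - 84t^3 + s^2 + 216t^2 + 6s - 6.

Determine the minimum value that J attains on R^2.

J(s,t) separates as P(s) + Q(t) − 6, so its minimum is min P + min Q − 6.
P'(s) = 2s + 6 vanishes at s ∈ {-3}; Q'(t) = 36t(t - 4)(t - 3) vanishes at t ∈ {0, 3, 4}.
Local minima of P (where P''>0): P(-3)=-9. Local minima of Q: Q(0)=0, Q(4)=384.
So the global minimum of J is P(-3) + Q(0) − 6 = -9 + 0 − 6 = -15, attained at (-3, 0).

-15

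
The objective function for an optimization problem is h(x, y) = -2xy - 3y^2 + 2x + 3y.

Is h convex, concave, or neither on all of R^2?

neither

h is quadratic, so its Hessian is the constant matrix H = [[0, -2], [-2, -6]].
det(H) = -4, tr(H) = -6.
det(H) < 0, so H is indefinite: neither convex nor concave.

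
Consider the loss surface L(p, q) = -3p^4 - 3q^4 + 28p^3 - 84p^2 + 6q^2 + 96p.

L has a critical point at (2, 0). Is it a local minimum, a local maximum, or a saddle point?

local minimum

The mixed partial ∂²L/∂p∂q is 0, so the Hessian at any point is diag(L_pp, L_qq) = diag(12(-3p^2 + 14p - 14), 12(-3q^2 + 1)).
At (2, 0): H = diag(24, 12).
Both eigenvalues are positive, so H is positive definite: a local minimum.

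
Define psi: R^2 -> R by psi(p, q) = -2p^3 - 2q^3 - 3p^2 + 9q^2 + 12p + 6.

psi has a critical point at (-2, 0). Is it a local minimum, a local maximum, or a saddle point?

The mixed partial ∂²psi/∂p∂q is 0, so the Hessian at any point is diag(psi_pp, psi_qq) = diag(-6(2p + 1), 6(-2q + 3)).
At (-2, 0): H = diag(18, 18).
Both eigenvalues are positive, so H is positive definite: a local minimum.

local minimum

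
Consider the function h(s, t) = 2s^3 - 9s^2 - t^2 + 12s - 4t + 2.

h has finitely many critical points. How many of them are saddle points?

1

h separates as a function of s plus a function of t, so ∇h=0 decouples.
∂h/∂s = 6(s - 2)(s - 1) = 0 at s ∈ {1, 2}; ∂h/∂t = -2(t + 2) = 0 at t ∈ {-2}.
The Hessian is diagonal: diag(h_ss, h_tt). Second derivatives: h_ss(1)=-6, h_ss(2)=6; h_tt(-2)=-2.
Saddle points occur where the two diagonal entries have opposite signs: (2, -2). Count: 1.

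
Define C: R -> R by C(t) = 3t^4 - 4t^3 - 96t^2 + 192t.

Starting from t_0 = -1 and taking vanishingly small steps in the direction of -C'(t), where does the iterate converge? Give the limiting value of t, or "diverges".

-4

C'(t) = 12(t - 4)(t - 1)(t + 4), so C'(-1) = 360.
Gradient descent moves in the -C' direction, i.e. t is decreasing.
The nearest critical point in that direction is t = -4, where C'' = 480 > 0 (a local minimum). The iterate converges there.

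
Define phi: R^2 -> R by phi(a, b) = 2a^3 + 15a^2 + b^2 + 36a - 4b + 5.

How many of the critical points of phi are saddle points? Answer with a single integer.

phi separates as a function of a plus a function of b, so ∇phi=0 decouples.
∂phi/∂a = 6(a + 2)(a + 3) = 0 at a ∈ {-3, -2}; ∂phi/∂b = 2(b - 2) = 0 at b ∈ {2}.
The Hessian is diagonal: diag(phi_aa, phi_bb). Second derivatives: phi_aa(-3)=-6, phi_aa(-2)=6; phi_bb(2)=2.
Saddle points occur where the two diagonal entries have opposite signs: (-3, 2). Count: 1.

1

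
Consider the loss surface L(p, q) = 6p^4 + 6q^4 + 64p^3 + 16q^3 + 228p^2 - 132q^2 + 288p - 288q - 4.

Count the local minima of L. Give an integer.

L separates as a function of p plus a function of q, so ∇L=0 decouples.
∂L/∂p = 24(p + 1)(p + 3)(p + 4) = 0 at p ∈ {-4, -3, -1}; ∂L/∂q = 24(q - 3)(q + 1)(q + 4) = 0 at q ∈ {-4, -1, 3}.
The Hessian is diagonal: diag(L_pp, L_qq). Second derivatives: L_pp(-4)=72, L_pp(-3)=-48, L_pp(-1)=144; L_qq(-4)=504, L_qq(-1)=-288, L_qq(3)=672.
Local minima occur where both diagonal entries positive: (-4, -4), (-4, 3), (-1, -4), (-1, 3). Count: 4.

4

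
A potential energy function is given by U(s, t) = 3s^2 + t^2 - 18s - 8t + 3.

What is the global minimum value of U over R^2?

-40

U(s,t) separates as P(s) + Q(t) + 3, so its minimum is min P + min Q + 3.
P'(s) = 6s - 18 vanishes at s ∈ {3}; Q'(t) = 2(t - 4) vanishes at t ∈ {4}.
Local minima of P (where P''>0): P(3)=-27. Local minima of Q: Q(4)=-16.
So the global minimum of U is P(3) + Q(4) + 3 = -27 − 16 + 3 = -40, attained at (3, 4).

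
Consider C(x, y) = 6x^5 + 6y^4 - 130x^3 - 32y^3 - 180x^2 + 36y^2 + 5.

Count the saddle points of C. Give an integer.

C separates as a function of x plus a function of y, so ∇C=0 decouples.
∂C/∂x = 30x(x - 4)(x + 1)(x + 3) = 0 at x ∈ {-3, -1, 0, 4}; ∂C/∂y = 24y(y - 3)(y - 1) = 0 at y ∈ {0, 1, 3}.
The Hessian is diagonal: diag(C_xx, C_yy). Second derivatives: C_xx(-3)=-1260, C_xx(-1)=300, C_xx(0)=-360, C_xx(4)=4200; C_yy(0)=72, C_yy(1)=-48, C_yy(3)=144.
Saddle points occur where the two diagonal entries have opposite signs: (-3, 0), (-3, 3), (-1, 1), (0, 0), (0, 3), (4, 1). Count: 6.

6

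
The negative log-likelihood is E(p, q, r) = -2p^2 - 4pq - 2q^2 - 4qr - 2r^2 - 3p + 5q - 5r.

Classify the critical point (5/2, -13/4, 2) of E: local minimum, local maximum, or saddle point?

The Hessian is constant: H = [[-4, -4, 0], [-4, -4, -4], [0, -4, -4]].
Leading principal minors: Δ₁ = -4, Δ₂ = 0, Δ₃ = 64.
The minors fit neither the all-positive nor the alternating-sign pattern, so H is indefinite: a saddle point.

saddle point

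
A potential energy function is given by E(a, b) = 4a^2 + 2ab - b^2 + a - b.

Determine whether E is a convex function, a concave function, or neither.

E is quadratic, so its Hessian is the constant matrix H = [[8, 2], [2, -2]].
det(H) = -20, tr(H) = 6.
det(H) < 0, so H is indefinite: neither convex nor concave.

neither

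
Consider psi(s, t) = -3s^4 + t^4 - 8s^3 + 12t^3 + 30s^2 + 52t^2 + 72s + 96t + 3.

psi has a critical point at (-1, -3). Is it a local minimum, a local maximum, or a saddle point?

saddle point

The mixed partial ∂²psi/∂s∂t is 0, so the Hessian at any point is diag(psi_ss, psi_tt) = diag(12(-3s^2 - 4s + 5), 4(3t^2 + 18t + 26)).
At (-1, -3): H = diag(72, -4).
The eigenvalues have opposite signs, so H is indefinite: a saddle point.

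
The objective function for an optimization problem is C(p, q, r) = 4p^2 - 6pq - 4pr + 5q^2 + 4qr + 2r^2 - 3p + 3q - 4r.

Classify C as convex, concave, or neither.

convex

C is quadratic, so its Hessian is the constant matrix H = [[8, -6, -4], [-6, 10, 4], [-4, 4, 4]].
Leading principal minors: 8, 44, 80.
All positive ⇒ H ≻ 0 ⇒ convex.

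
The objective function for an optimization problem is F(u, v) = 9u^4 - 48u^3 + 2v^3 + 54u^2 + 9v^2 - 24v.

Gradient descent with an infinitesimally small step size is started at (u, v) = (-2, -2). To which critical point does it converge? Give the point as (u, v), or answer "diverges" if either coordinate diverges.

F is separable, so gradient descent decouples: u follows -∂F/∂u, v follows -∂F/∂v.
∂F/∂u = 36u(u - 3)(u - 1); at u=-2 this is -1080, so u increases.
∂F/∂v = 6(v - 1)(v + 4); at v=-2 this is -36, so v increases.
u converges to its nearest critical value 0 (a local min of the u-part); v converges to 1. The iterate converges to (0, 1).

(0, 1)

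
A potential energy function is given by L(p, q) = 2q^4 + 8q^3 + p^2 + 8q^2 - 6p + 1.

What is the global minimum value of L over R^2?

-8

L(p,q) separates as A(p) + B(q) + 1, so its minimum is min A + min B + 1.
A'(p) = 2p - 6 vanishes at p ∈ {3}; B'(q) = 8q(q + 1)(q + 2) vanishes at q ∈ {-2, -1, 0}.
Local minima of A (where A''>0): A(3)=-9. Local minima of B: B(-2)=0, B(0)=0.
So the global minimum of L is A(3) + B(-2) + 1 = -9 + 0 + 1 = -8, attained at (3, -2).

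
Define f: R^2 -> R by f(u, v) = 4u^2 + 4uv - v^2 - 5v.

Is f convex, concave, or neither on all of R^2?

neither

f is quadratic, so its Hessian is the constant matrix H = [[8, 4], [4, -2]].
det(H) = -32, tr(H) = 6.
det(H) < 0, so H is indefinite: neither convex nor concave.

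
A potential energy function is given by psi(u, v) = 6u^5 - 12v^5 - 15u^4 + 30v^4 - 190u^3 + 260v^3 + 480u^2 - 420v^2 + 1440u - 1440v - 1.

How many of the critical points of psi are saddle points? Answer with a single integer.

psi separates as a function of u plus a function of v, so ∇psi=0 decouples.
∂psi/∂u = 30(u - 4)(u - 3)(u + 1)(u + 4) = 0 at u ∈ {-4, -1, 3, 4}; ∂psi/∂v = -60(v - 4)(v - 2)(v + 1)(v + 3) = 0 at v ∈ {-3, -1, 2, 4}.
The Hessian is diagonal: diag(psi_uu, psi_vv). Second derivatives: psi_uu(-4)=-5040, psi_uu(-1)=1800, psi_uu(3)=-840, psi_uu(4)=1200; psi_vv(-3)=4200, psi_vv(-1)=-1800, psi_vv(2)=1800, psi_vv(4)=-4200.
Saddle points occur where the two diagonal entries have opposite signs: (-4, -3), (-4, 2), (-1, -1), (-1, 4), (3, -3), (3, 2), (4, -1), (4, 4). Count: 8.

8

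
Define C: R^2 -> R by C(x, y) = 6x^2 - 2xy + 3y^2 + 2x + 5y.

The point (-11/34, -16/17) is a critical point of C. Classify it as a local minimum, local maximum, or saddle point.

The Hessian of C is constant: H = [[12, -2], [-2, 6]].
det(H) = 12·6 − (-2)² = 68.
det(H) > 0 and tr(H) = 18 > 0, so H is positive definite and the point is a local minimum.

local minimum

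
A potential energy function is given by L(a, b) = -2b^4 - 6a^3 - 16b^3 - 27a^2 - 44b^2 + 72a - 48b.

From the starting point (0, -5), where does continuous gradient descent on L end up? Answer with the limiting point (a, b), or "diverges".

L is separable, so gradient descent decouples: a follows -∂L/∂a, b follows -∂L/∂b.
∂L/∂a = -18(a - 1)(a + 4); at a=0 this is 72, so a decreases.
∂L/∂b = -8(b + 1)(b + 2)(b + 3); at b=-5 this is 192, so b decreases.
The b-coordinate has no critical point in that direction and runs off to infinity.

diverges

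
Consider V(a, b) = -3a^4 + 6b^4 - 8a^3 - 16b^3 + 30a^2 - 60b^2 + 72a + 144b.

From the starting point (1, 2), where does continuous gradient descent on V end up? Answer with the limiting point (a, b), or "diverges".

(-1, 3)

V is separable, so gradient descent decouples: a follows -∂V/∂a, b follows -∂V/∂b.
∂V/∂a = -12(a - 2)(a + 1)(a + 3); at a=1 this is 96, so a decreases.
∂V/∂b = 24(b - 3)(b - 1)(b + 2); at b=2 this is -96, so b increases.
a converges to its nearest critical value -1 (a local min of the a-part); b converges to 3. The iterate converges to (-1, 3).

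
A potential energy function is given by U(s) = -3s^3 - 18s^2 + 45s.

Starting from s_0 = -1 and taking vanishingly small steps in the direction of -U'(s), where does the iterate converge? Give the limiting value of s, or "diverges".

-5

U'(s) = -9(s - 1)(s + 5), so U'(-1) = 72.
Gradient descent moves in the -U' direction, i.e. s is decreasing.
The nearest critical point in that direction is s = -5, where U'' = 54 > 0 (a local minimum). The iterate converges there.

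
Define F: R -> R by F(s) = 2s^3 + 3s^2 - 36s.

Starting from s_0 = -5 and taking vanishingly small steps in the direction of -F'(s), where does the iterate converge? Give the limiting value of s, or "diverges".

diverges

F'(s) = 6(s - 2)(s + 3), so F'(-5) = 84.
Gradient descent moves in the -F' direction, i.e. s is decreasing.
There is no critical point below s=-5, and F' keeps the same sign, so the iterate runs off to −∞.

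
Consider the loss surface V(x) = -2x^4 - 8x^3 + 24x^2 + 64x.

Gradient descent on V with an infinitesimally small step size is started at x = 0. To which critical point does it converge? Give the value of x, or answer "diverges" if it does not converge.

-1

V'(x) = -8(x - 2)(x + 1)(x + 4), so V'(0) = 64.
Gradient descent moves in the -V' direction, i.e. x is decreasing.
The nearest critical point in that direction is x = -1, where V'' = 72 > 0 (a local minimum). The iterate converges there.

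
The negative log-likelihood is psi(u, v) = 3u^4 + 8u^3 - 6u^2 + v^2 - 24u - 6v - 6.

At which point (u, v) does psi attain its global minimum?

psi(u,v) separates as P(u) + Q(v) − 6, so its minimum is min P + min Q − 6.
P'(u) = 12(u - 1)(u + 1)(u + 2) vanishes at u ∈ {-2, -1, 1}; Q'(v) = 2v - 6 vanishes at v ∈ {3}.
Local minima of P (where P''>0): P(-2)=8, P(1)=-19. Local minima of Q: Q(3)=-9.
So the global minimum of psi is P(1) + Q(3) − 6 = -19 − 9 − 6 = -34, attained at (1, 3).

(1, 3)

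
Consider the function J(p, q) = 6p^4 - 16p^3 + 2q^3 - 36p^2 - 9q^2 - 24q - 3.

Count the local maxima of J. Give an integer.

1

J separates as a function of p plus a function of q, so ∇J=0 decouples.
∂J/∂p = 24p(p - 3)(p + 1) = 0 at p ∈ {-1, 0, 3}; ∂J/∂q = 6(q - 4)(q + 1) = 0 at q ∈ {-1, 4}.
The Hessian is diagonal: diag(J_pp, J_qq). Second derivatives: J_pp(-1)=96, J_pp(0)=-72, J_pp(3)=288; J_qq(-1)=-30, J_qq(4)=30.
Local maxima occur where both diagonal entries negative: (0, -1). Count: 1.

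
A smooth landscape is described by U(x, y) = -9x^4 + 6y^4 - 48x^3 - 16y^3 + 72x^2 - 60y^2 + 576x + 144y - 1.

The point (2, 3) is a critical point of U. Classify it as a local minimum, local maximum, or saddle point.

The mixed partial ∂²U/∂x∂y is 0, so the Hessian at any point is diag(U_xx, U_yy) = diag(36(-3x^2 - 8x + 4), 24(3y^2 - 4y - 5)).
At (2, 3): H = diag(-864, 240).
The eigenvalues have opposite signs, so H is indefinite: a saddle point.

saddle point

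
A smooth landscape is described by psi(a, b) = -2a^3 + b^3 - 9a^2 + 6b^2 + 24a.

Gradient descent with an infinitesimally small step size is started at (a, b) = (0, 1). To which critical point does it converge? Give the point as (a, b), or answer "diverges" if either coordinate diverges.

psi is separable, so gradient descent decouples: a follows -∂psi/∂a, b follows -∂psi/∂b.
∂psi/∂a = -6(a - 1)(a + 4); at a=0 this is 24, so a decreases.
∂psi/∂b = 3b(b + 4); at b=1 this is 15, so b decreases.
a converges to its nearest critical value -4 (a local min of the a-part); b converges to 0. The iterate converges to (-4, 0).

(-4, 0)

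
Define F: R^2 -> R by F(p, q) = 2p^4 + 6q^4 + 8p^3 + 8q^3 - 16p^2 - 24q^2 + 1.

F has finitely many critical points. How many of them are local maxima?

F separates as a function of p plus a function of q, so ∇F=0 decouples.
∂F/∂p = 8p(p - 1)(p + 4) = 0 at p ∈ {-4, 0, 1}; ∂F/∂q = 24q(q - 1)(q + 2) = 0 at q ∈ {-2, 0, 1}.
The Hessian is diagonal: diag(F_pp, F_qq). Second derivatives: F_pp(-4)=160, F_pp(0)=-32, F_pp(1)=40; F_qq(-2)=144, F_qq(0)=-48, F_qq(1)=72.
Local maxima occur where both diagonal entries negative: (0, 0). Count: 1.

1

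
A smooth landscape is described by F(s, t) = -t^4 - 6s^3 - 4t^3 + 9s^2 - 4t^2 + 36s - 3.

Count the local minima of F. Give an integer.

F separates as a function of s plus a function of t, so ∇F=0 decouples.
∂F/∂s = -18(s - 2)(s + 1) = 0 at s ∈ {-1, 2}; ∂F/∂t = -4t(t + 1)(t + 2) = 0 at t ∈ {-2, -1, 0}.
The Hessian is diagonal: diag(F_ss, F_tt). Second derivatives: F_ss(-1)=54, F_ss(2)=-54; F_tt(-2)=-8, F_tt(-1)=4, F_tt(0)=-8.
Local minima occur where both diagonal entries positive: (-1, -1). Count: 1.

1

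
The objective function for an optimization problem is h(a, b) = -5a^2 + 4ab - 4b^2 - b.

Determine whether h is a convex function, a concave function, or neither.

h is quadratic, so its Hessian is the constant matrix H = [[-10, 4], [4, -8]].
det(H) = 64, tr(H) = -18.
det(H) > 0 and tr(H) < 0, so H is negative definite everywhere: concave.

concave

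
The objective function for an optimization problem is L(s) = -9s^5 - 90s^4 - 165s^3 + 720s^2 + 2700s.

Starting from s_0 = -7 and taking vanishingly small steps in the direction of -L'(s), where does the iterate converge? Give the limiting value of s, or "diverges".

-5

L'(s) = -45(s - 2)(s + 2)(s + 3)(s + 5), so L'(-7) = -16200.
Gradient descent moves in the -L' direction, i.e. s is increasing.
The nearest critical point in that direction is s = -5, where L'' = 1890 > 0 (a local minimum). The iterate converges there.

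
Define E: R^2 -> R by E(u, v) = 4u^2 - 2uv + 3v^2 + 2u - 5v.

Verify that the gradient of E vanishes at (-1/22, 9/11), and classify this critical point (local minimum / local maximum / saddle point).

local minimum

∇E = (8u - 2v + 2, -2u + 6v - 5); substituting (-1/22, 9/11) gives ∇E = (0, 0), so (-1/22, 9/11) is indeed a critical point.
The Hessian of E is constant: H = [[8, -2], [-2, 6]].
det(H) = 8·6 − (-2)² = 44.
det(H) > 0 and tr(H) = 14 > 0, so H is positive definite and the point is a local minimum.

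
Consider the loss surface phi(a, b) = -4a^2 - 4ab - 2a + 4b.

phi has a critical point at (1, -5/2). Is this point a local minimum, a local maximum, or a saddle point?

saddle point

The Hessian of phi is constant: H = [[-8, -4], [-4, 0]].
det(H) = (-8)·0 − (-4)² = -16.
Since det(H) < 0, H is indefinite and the critical point is a saddle point.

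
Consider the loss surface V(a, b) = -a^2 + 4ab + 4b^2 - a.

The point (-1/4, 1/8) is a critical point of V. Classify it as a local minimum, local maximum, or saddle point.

saddle point

The Hessian of V is constant: H = [[-2, 4], [4, 8]].
det(H) = (-2)·8 − 4² = -32.
Since det(H) < 0, H is indefinite and the critical point is a saddle point.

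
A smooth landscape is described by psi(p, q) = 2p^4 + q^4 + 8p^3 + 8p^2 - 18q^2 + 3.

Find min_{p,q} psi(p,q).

-78

psi(p,q) separates as A(p) + B(q) + 3, so its minimum is min A + min B + 3.
A'(p) = 8p(p + 1)(p + 2) vanishes at p ∈ {-2, -1, 0}; B'(q) = 4q(q - 3)(q + 3) vanishes at q ∈ {-3, 0, 3}.
Local minima of A (where A''>0): A(-2)=0, A(0)=0. Local minima of B: B(-3)=-81, B(3)=-81.
So the global minimum of psi is A(-2) + B(-3) + 3 = 0 − 81 + 3 = -78, attained at (-2, -3).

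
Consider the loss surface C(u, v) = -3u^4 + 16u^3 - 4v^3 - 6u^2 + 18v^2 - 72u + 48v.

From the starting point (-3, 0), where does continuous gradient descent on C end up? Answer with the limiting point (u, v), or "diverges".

diverges

C is separable, so gradient descent decouples: u follows -∂C/∂u, v follows -∂C/∂v.
∂C/∂u = -12(u - 3)(u - 2)(u + 1); at u=-3 this is 720, so u decreases.
∂C/∂v = -12(v - 4)(v + 1); at v=0 this is 48, so v decreases.
The u-coordinate has no critical point in that direction and runs off to infinity.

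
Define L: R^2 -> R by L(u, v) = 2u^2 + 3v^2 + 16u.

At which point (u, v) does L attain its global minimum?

L(u,v) separates as P(u) + Q(v), so its minimum is min P + min Q.
P'(u) = 4u + 16 vanishes at u ∈ {-4}; Q'(v) = 6v vanishes at v ∈ {0}.
Local minima of P (where P''>0): P(-4)=-32. Local minima of Q: Q(0)=0.
So the global minimum of L is P(-4) + Q(0) = -32 + 0 = -32, attained at (-4, 0).

(-4, 0)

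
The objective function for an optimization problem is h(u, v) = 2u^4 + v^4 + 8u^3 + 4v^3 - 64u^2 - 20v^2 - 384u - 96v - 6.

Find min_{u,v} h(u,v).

h(u,v) separates as P(u) + Q(v) − 6, so its minimum is min P + min Q − 6.
P'(u) = 8(u - 4)(u + 3)(u + 4) vanishes at u ∈ {-4, -3, 4}; Q'(v) = 4(v - 3)(v + 2)(v + 4) vanishes at v ∈ {-4, -2, 3}.
Local minima of P (where P''>0): P(-4)=512, P(4)=-1536. Local minima of Q: Q(-4)=64, Q(3)=-279.
So the global minimum of h is P(4) + Q(3) − 6 = -1536 − 279 − 6 = -1821, attained at (4, 3).

-1821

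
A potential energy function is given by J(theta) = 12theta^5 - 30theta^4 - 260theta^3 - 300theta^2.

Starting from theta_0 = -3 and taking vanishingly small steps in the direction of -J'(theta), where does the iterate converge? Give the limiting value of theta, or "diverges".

diverges

J'(theta) = 60theta(theta - 5)(theta + 1)(theta + 2), so J'(-3) = 2880.
Gradient descent moves in the -J' direction, i.e. theta is decreasing.
There is no critical point below theta=-3, and J' keeps the same sign, so the iterate runs off to −∞.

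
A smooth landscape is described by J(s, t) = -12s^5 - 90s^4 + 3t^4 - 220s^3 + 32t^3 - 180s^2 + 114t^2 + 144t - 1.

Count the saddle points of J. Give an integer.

6

J separates as a function of s plus a function of t, so ∇J=0 decouples.
∂J/∂s = -60s(s + 1)(s + 2)(s + 3) = 0 at s ∈ {-3, -2, -1, 0}; ∂J/∂t = 12(t + 1)(t + 3)(t + 4) = 0 at t ∈ {-4, -3, -1}.
The Hessian is diagonal: diag(J_ss, J_tt). Second derivatives: J_ss(-3)=360, J_ss(-2)=-120, J_ss(-1)=120, J_ss(0)=-360; J_tt(-4)=36, J_tt(-3)=-24, J_tt(-1)=72.
Saddle points occur where the two diagonal entries have opposite signs: (-3, -3), (-2, -4), (-2, -1), (-1, -3), (0, -4), (0, -1). Count: 6.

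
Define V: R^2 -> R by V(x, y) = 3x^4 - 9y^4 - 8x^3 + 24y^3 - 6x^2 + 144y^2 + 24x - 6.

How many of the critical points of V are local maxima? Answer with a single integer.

2

V separates as a function of x plus a function of y, so ∇V=0 decouples.
∂V/∂x = 12(x - 2)(x - 1)(x + 1) = 0 at x ∈ {-1, 1, 2}; ∂V/∂y = -36y(y - 4)(y + 2) = 0 at y ∈ {-2, 0, 4}.
The Hessian is diagonal: diag(V_xx, V_yy). Second derivatives: V_xx(-1)=72, V_xx(1)=-24, V_xx(2)=36; V_yy(-2)=-432, V_yy(0)=288, V_yy(4)=-864.
Local maxima occur where both diagonal entries negative: (1, -2), (1, 4). Count: 2.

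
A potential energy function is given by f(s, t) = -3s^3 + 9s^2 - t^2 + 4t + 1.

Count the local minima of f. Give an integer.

0

f separates as a function of s plus a function of t, so ∇f=0 decouples.
∂f/∂s = -9s(s - 2) = 0 at s ∈ {0, 2}; ∂f/∂t = -2(t - 2) = 0 at t ∈ {2}.
The Hessian is diagonal: diag(f_ss, f_tt). Second derivatives: f_ss(0)=18, f_ss(2)=-18; f_tt(2)=-2.
Local minima occur where both diagonal entries positive: none. Count: 0.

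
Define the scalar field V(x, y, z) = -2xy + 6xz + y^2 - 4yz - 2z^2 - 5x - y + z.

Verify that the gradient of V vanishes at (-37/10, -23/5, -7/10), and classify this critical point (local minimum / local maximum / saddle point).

saddle point

∇V = (-2y + 6z - 5, -2x + 2y - 4z - 1, 6x - 4y - 4z + 1); substituting (-37/10, -23/5, -7/10) gives ∇V = (0, 0, 0), so (-37/10, -23/5, -7/10) is indeed a critical point.
The Hessian is constant: H = [[0, -2, 6], [-2, 2, -4], [6, -4, -4]].
Leading principal minors: Δ₁ = 0, Δ₂ = -4, Δ₃ = 40.
The minors fit neither the all-positive nor the alternating-sign pattern, so H is indefinite: a saddle point.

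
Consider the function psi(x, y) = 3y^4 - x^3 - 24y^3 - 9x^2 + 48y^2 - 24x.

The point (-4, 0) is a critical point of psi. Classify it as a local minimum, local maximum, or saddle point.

local minimum

The mixed partial ∂²psi/∂x∂y is 0, so the Hessian at any point is diag(psi_xx, psi_yy) = diag(-6(x + 3), 12(3y^2 - 12y + 8)).
At (-4, 0): H = diag(6, 96).
Both eigenvalues are positive, so H is positive definite: a local minimum.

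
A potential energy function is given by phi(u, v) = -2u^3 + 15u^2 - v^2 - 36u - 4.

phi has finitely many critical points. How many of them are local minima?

phi separates as a function of u plus a function of v, so ∇phi=0 decouples.
∂phi/∂u = -6(u - 3)(u - 2) = 0 at u ∈ {2, 3}; ∂phi/∂v = -2v = 0 at v ∈ {0}.
The Hessian is diagonal: diag(phi_uu, phi_vv). Second derivatives: phi_uu(2)=6, phi_uu(3)=-6; phi_vv(0)=-2.
Local minima occur where both diagonal entries positive: none. Count: 0.

0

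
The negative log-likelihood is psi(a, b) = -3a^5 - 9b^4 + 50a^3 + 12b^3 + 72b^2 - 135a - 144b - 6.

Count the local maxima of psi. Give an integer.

psi separates as a function of a plus a function of b, so ∇psi=0 decouples.
∂psi/∂a = -15(a - 3)(a - 1)(a + 1)(a + 3) = 0 at a ∈ {-3, -1, 1, 3}; ∂psi/∂b = -36(b - 2)(b - 1)(b + 2) = 0 at b ∈ {-2, 1, 2}.
The Hessian is diagonal: diag(psi_aa, psi_bb). Second derivatives: psi_aa(-3)=720, psi_aa(-1)=-240, psi_aa(1)=240, psi_aa(3)=-720; psi_bb(-2)=-432, psi_bb(1)=108, psi_bb(2)=-144.
Local maxima occur where both diagonal entries negative: (-1, -2), (-1, 2), (3, -2), (3, 2). Count: 4.

4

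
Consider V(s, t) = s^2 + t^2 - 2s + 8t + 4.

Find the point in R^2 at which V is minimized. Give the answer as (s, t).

V(s,t) separates as P(s) + Q(t) + 4, so its minimum is min P + min Q + 4.
P'(s) = 2s - 2 vanishes at s ∈ {1}; Q'(t) = 2(t + 4) vanishes at t ∈ {-4}.
Local minima of P (where P''>0): P(1)=-1. Local minima of Q: Q(-4)=-16.
So the global minimum of V is P(1) + Q(-4) + 4 = -1 − 16 + 4 = -13, attained at (1, -4).

(1, -4)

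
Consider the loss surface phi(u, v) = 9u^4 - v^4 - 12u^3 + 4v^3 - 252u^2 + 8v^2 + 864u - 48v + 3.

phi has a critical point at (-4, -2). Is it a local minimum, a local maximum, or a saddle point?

The mixed partial ∂²phi/∂u∂v is 0, so the Hessian at any point is diag(phi_uu, phi_vv) = diag(36(3u^2 - 2u - 14), 4(-3v^2 + 6v + 4)).
At (-4, -2): H = diag(1512, -80).
The eigenvalues have opposite signs, so H is indefinite: a saddle point.

saddle point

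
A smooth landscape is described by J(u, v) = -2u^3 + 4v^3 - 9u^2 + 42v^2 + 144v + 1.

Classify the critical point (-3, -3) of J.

local minimum

The mixed partial ∂²J/∂u∂v is 0, so the Hessian at any point is diag(J_uu, J_vv) = diag(-6(2u + 3), 12(2v + 7)).
At (-3, -3): H = diag(18, 12).
Both eigenvalues are positive, so H is positive definite: a local minimum.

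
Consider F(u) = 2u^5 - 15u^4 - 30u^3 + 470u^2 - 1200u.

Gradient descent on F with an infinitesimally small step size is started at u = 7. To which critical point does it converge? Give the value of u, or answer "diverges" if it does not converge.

F'(u) = 10(u - 5)(u - 3)(u - 2)(u + 4), so F'(7) = 4400.
Gradient descent moves in the -F' direction, i.e. u is decreasing.
The nearest critical point in that direction is u = 5, where F'' = 540 > 0 (a local minimum). The iterate converges there.

5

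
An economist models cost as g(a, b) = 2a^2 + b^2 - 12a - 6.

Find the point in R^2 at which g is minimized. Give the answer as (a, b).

(3, 0)

g(a,b) separates as P(a) + Q(b) − 6, so its minimum is min P + min Q − 6.
P'(a) = 4a - 12 vanishes at a ∈ {3}; Q'(b) = 2b vanishes at b ∈ {0}.
Local minima of P (where P''>0): P(3)=-18. Local minima of Q: Q(0)=0.
So the global minimum of g is P(3) + Q(0) − 6 = -18 + 0 − 6 = -24, attained at (3, 0).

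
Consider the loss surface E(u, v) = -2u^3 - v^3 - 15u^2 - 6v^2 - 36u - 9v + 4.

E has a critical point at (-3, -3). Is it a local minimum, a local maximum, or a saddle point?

local minimum

The mixed partial ∂²E/∂u∂v is 0, so the Hessian at any point is diag(E_uu, E_vv) = diag(-6(2u + 5), -6(v + 2)).
At (-3, -3): H = diag(6, 6).
Both eigenvalues are positive, so H is positive definite: a local minimum.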